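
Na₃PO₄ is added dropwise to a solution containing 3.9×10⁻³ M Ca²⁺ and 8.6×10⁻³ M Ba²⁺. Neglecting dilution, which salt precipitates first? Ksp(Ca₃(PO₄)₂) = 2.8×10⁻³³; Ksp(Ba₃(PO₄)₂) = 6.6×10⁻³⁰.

Ca₃(PO₄)₂

The threshold for precipitation is Q = Ksp.
For Ca₃(PO₄)₂: [PO₄³⁻] = (Ksp/[Ca²⁺]^3)^(1/2) = 2.2×10⁻¹³ M
For Ba₃(PO₄)₂: [PO₄³⁻] = (Ksp/[Ba²⁺]^3)^(1/2) = 3.2×10⁻¹² M
The smaller threshold [PO₄³⁻] is reached first, so Ca₃(PO₄)₂ precipitates first.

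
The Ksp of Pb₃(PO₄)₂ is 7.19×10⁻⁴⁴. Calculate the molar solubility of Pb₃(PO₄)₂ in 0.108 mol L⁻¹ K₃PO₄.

6.11×10⁻¹⁵ M

Pb₃(PO₄)₂(s) ⇌ 3 Pb²⁺(aq) + 2 PO₄³⁻(aq)
The solution already contains PO₄³⁻ at 0.108 mol L⁻¹. Let s be the molar solubility of Pb₃(PO₄)₂.
[PO₄³⁻] ≈ 0.108 mol L⁻¹ (common ion dominates); [Pb²⁺] = 3s.
Ksp = [Pb²⁺]^3[PO₄³⁻]^2 = (3s)^3(0.108)^2
(3s)^3 = 7.19×10⁻⁴⁴ / (0.108)^2 = 6.16×10⁻⁴²
s = 6.11×10⁻¹⁵ mol L⁻¹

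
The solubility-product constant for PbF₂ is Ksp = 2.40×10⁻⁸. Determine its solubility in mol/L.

1.82×10⁻³ M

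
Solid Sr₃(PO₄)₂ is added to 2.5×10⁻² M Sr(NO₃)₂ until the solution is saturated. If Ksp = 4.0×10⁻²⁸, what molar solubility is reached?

Sr₃(PO₄)₂(s) ⇌ 3 Sr²⁺(aq) + 2 PO₄³⁻(aq)
Sr²⁺ is already present at 2.5×10⁻² M. If s mol/L of Sr₃(PO₄)₂ dissolves, [PO₄³⁻] = 2s while [Sr²⁺] ≈ 2.5×10⁻² M.
Ksp = [Sr²⁺]^3[PO₄³⁻]^2 = (2.5×10⁻²)^3(2s)^2
(2s)^2 = 4.0×10⁻²⁸ / (2.5×10⁻²)^3 = 2.6×10⁻²³
s = 2.5×10⁻¹² M

2.5×10⁻¹² M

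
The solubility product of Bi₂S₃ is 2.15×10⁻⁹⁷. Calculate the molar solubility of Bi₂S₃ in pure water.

1.82×10⁻²⁰ M

Bi₂S₃(s) ⇌ 2 Bi³⁺(aq) + 3 S²⁻(aq)
For each mole of Bi₂S₃ that dissolves per liter, [Bi³⁺] = 2s and [S²⁻] = 3s; let s denote this solubility.
Ksp = [Bi³⁺]^2[S²⁻]^3 = (2s)^2 · (3s)^3 = 108s^5
108s^5 = 2.15×10⁻⁹⁷  ⇒  s^5 = 1.99×10⁻⁹⁹
s = 1.82×10⁻²⁰ mol/L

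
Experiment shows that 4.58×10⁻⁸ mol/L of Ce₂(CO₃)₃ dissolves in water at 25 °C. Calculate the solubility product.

Ksp = 2.18×10⁻³⁵

Ce₂(CO₃)₃(s) ⇌ 2 Ce³⁺(aq) + 3 CO₃²⁻(aq)
For each mole of Ce₂(CO₃)₃ that dissolves per liter, [Ce³⁺] = 2s and [CO₃²⁻] = 3s; let s denote this solubility.
Ksp = [Ce³⁺]^2[CO₃²⁻]^3 = (2s)^2 · (3s)^3 = 108s^5
Ksp = 108 × (4.58×10⁻⁸)^5 = 2.18×10⁻³⁵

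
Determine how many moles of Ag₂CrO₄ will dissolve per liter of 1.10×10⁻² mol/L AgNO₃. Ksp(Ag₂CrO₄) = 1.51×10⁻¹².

Ag₂CrO₄(s) ⇌ 2 Ag⁺(aq) + CrO₄²⁻(aq)
Ag⁺ is already present at 1.10×10⁻² mol/L. If s mol/L of Ag₂CrO₄ dissolves, [CrO₄²⁻] = s while [Ag⁺] ≈ 1.10×10⁻² mol/L.
Ksp = [Ag⁺]^2[CrO₄²⁻] = (1.10×10⁻²)^2s
s = 1.51×10⁻¹² / (1.10×10⁻²)^2 = 1.25×10⁻⁸
s = 1.25×10⁻⁸ mol/L

1.25×10⁻⁸ M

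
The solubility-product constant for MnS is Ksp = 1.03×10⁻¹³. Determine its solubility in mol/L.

MnS(s) ⇌ Mn²⁺(aq) + S²⁻(aq)
With molar solubility s: [Mn²⁺] = s, [S²⁻] = s.
Ksp = [Mn²⁺][S²⁻] = s · s = s^2
s^2 = 1.03×10⁻¹³
Taking the 2nd root, s = 3.21×10⁻⁷ mol L⁻¹.

3.21×10⁻⁷ M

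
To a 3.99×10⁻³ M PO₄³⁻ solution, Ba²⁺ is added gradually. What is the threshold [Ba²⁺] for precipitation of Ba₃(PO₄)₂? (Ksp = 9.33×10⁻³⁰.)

Precipitation of each salt begins when its ion product equals Ksp.
Ba₃(PO₄)₂(s) ⇌ 3 Ba²⁺(aq) + 2 PO₄³⁻(aq)
Ksp = [Ba²⁺]^3[PO₄³⁻]^2 = [Ba²⁺]^3(3.99×10⁻³)^2
[Ba²⁺]^3 = 9.33×10⁻³⁰ / (3.99×10⁻³)^2 = 5.86×10⁻²⁵
[Ba²⁺] = 8.37×10⁻⁹ M

8.37×10⁻⁹ M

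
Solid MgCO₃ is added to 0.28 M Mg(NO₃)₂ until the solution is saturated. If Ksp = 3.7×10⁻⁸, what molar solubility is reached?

1.3×10⁻⁷ M

MgCO₃(s) ⇌ Mg²⁺(aq) + CO₃²⁻(aq)
The solution already contains Mg²⁺ at 0.28 M. Let s be the molar solubility of MgCO₃.
[Mg²⁺] ≈ 0.28 M (common ion dominates); [CO₃²⁻] = s.
Ksp = [Mg²⁺][CO₃²⁻] = (0.28)s
s = 3.7×10⁻⁸ / (0.28) = 1.3×10⁻⁷
s = 1.3×10⁻⁷ M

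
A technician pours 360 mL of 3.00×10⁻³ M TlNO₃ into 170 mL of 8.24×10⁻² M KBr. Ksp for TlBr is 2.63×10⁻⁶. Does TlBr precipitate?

Yes

Total volume after mixing = 360 + 170 = 530 mL.
[Tl⁺] = (3.00×10⁻³)(360)/530 = 2.04×10⁻³ M
[Br⁻] = (8.24×10⁻²)(170)/530 = 2.64×10⁻² M
Q = [Tl⁺][Br⁻] = 5.39×10⁻⁵
Q = 5.39×10⁻⁵ > Ksp = 2.63×10⁻⁶, so the solution is supersaturated and TlBr precipitates.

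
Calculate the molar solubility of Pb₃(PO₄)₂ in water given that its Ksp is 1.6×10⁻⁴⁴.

6.8×10⁻¹⁰ M

Pb₃(PO₄)₂(s) ⇌ 3 Pb²⁺(aq) + 2 PO₄³⁻(aq)
Call the molar solubility s, so that [Pb²⁺] = 3s and [PO₄³⁻] = 2s.
Ksp = [Pb²⁺]^3[PO₄³⁻]^2 = (3s)^3 · (2s)^2 = 108s^5
108s^5 = 1.6×10⁻⁴⁴  ⇒  s^5 = 1.5×10⁻⁴⁶
s = (1.5×10⁻⁴⁶)^(1/5) = 6.8×10⁻¹⁰ mol L⁻¹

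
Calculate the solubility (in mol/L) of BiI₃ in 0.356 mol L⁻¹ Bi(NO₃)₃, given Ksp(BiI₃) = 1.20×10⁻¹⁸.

5.00×10⁻⁷ M

BiI₃(s) ⇌ Bi³⁺(aq) + 3 I⁻(aq)
Bi³⁺ is already present at 0.356 mol L⁻¹. If s mol/L of BiI₃ dissolves, [I⁻] = 3s while [Bi³⁺] ≈ 0.356 mol L⁻¹.
Ksp = [Bi³⁺][I⁻]^3 = (0.356)(3s)^3
(3s)^3 = 1.20×10⁻¹⁸ / (0.356) = 3.37×10⁻¹⁸
s = 5.00×10⁻⁷ mol L⁻¹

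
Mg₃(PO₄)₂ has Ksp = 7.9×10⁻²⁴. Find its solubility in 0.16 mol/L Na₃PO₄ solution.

Mg₃(PO₄)₂(s) ⇌ 3 Mg²⁺(aq) + 2 PO₄³⁻(aq)
With PO₄³⁻ already at 0.16 mol/L and s small, take [PO₄³⁻] ≈ 0.16 mol/L and [Mg²⁺] = 3s.
Ksp = [Mg²⁺]^3[PO₄³⁻]^2 = (3s)^3(0.16)^2
(3s)^3 = 7.9×10⁻²⁴ / (0.16)^2 = 3.1×10⁻²²
s = 2.3×10⁻⁸ mol/L

2.3×10⁻⁸ M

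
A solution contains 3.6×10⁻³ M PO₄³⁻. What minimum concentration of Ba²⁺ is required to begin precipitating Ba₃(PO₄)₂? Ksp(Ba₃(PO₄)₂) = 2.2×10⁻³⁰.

5.5×10⁻⁹ M

Precipitation begins when Q = Ksp.
Ba₃(PO₄)₂(s) ⇌ 3 Ba²⁺(aq) + 2 PO₄³⁻(aq)
Ksp = [Ba²⁺]^3[PO₄³⁻]^2 = [Ba²⁺]^3(3.6×10⁻³)^2
[Ba²⁺]^3 = 2.2×10⁻³⁰ / (3.6×10⁻³)^2 = 1.7×10⁻²⁵
[Ba²⁺] = 5.5×10⁻⁹ M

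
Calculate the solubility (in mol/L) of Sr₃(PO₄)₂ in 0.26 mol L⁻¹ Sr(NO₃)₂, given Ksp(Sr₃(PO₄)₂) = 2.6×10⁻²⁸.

6.1×10⁻¹⁴ M

Sr₃(PO₄)₂(s) ⇌ 3 Sr²⁺(aq) + 2 PO₄³⁻(aq)
With Sr²⁺ already at 0.26 mol L⁻¹ and s small, take [Sr²⁺] ≈ 0.26 mol L⁻¹ and [PO₄³⁻] = 2s.
Ksp = [Sr²⁺]^3[PO₄³⁻]^2 = (0.26)^3(2s)^2
(2s)^2 = 2.6×10⁻²⁸ / (0.26)^3 = 1.5×10⁻²⁶
s = 6.1×10⁻¹⁴ mol L⁻¹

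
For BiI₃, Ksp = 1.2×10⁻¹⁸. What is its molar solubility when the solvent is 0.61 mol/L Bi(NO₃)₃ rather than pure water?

BiI₃(s) ⇌ Bi³⁺(aq) + 3 I⁻(aq)
Let s be the solubility of BiI₃ here. The common ion gives [Bi³⁺] ≈ 0.61 mol/L, and [I⁻] = 3s.
Ksp = [Bi³⁺][I⁻]^3 = (0.61)(3s)^3
(3s)^3 = 1.2×10⁻¹⁸ / (0.61) = 2.0×10⁻¹⁸
s = 4.2×10⁻⁷ mol/L

4.2×10⁻⁷ M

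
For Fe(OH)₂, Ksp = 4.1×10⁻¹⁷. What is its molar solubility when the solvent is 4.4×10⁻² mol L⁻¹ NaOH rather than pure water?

Fe(OH)₂(s) ⇌ Fe²⁺(aq) + 2 OH⁻(aq)
The solution already contains OH⁻ at 4.4×10⁻² mol L⁻¹. Let s be the molar solubility of Fe(OH)₂.
[OH⁻] ≈ 4.4×10⁻² mol L⁻¹ (common ion dominates); [Fe²⁺] = s.
Ksp = [Fe²⁺][OH⁻]^2 = s(4.4×10⁻²)^2
s = 4.1×10⁻¹⁷ / (4.4×10⁻²)^2 = 2.1×10⁻¹⁴
s = 2.1×10⁻¹⁴ mol L⁻¹

2.1×10⁻¹⁴ M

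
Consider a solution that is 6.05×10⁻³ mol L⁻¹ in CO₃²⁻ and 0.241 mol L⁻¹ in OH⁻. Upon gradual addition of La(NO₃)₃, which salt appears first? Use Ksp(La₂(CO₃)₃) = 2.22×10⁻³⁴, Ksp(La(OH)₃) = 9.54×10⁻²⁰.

La(OH)₃

Precipitation of each salt begins when its ion product equals Ksp.
For La₂(CO₃)₃: [La³⁺] = (Ksp/[CO₃²⁻]^3)^(1/2) = 3.17×10⁻¹⁴ mol L⁻¹
For La(OH)₃: [La³⁺] = (Ksp/[OH⁻]^3) = 6.82×10⁻¹⁸ mol L⁻¹
The smaller threshold [La³⁺] is reached first, so La(OH)₃ precipitates first.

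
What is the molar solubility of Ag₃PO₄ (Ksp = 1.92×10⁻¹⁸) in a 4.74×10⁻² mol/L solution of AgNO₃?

1.80×10⁻¹⁴ M

Ag₃PO₄(s) ⇌ 3 Ag⁺(aq) + PO₄³⁻(aq)
The solution already contains Ag⁺ at 4.74×10⁻² mol/L. Let s be the molar solubility of Ag₃PO₄.
[Ag⁺] ≈ 4.74×10⁻² mol/L (common ion dominates); [PO₄³⁻] = s.
Ksp = [Ag⁺]^3[PO₄³⁻] = (4.74×10⁻²)^3s
s = 1.92×10⁻¹⁸ / (4.74×10⁻²)^3 = 1.80×10⁻¹⁴
s = 1.80×10⁻¹⁴ mol/L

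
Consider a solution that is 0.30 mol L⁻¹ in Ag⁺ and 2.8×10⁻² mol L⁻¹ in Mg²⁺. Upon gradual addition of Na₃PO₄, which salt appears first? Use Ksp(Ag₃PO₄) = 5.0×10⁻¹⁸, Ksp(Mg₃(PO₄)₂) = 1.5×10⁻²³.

Ag₃PO₄

Precipitation of each salt begins when its ion product equals Ksp.
For Ag₃PO₄: [PO₄³⁻] = (Ksp/[Ag⁺]^3) = 1.9×10⁻¹⁶ mol L⁻¹
For Mg₃(PO₄)₂: [PO₄³⁻] = (Ksp/[Mg²⁺]^3)^(1/2) = 8.3×10⁻¹⁰ mol L⁻¹
Since Ag₃PO₄ needs less PO₄³⁻ to reach saturation, it precipitates first.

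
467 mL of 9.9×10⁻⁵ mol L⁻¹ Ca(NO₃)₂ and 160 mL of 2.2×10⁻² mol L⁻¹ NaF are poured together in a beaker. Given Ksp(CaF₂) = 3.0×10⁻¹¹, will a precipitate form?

Yes

The combined volume is 627 mL.
[Ca²⁺] = (9.9×10⁻⁵)(467)/627 = 7.4×10⁻⁵ mol L⁻¹
[F⁻] = (2.2×10⁻²)(160)/627 = 5.6×10⁻³ mol L⁻¹
Q = [Ca²⁺][F⁻]^2 = 2.3×10⁻⁹
Q = 2.3×10⁻⁹ > Ksp = 3.0×10⁻¹¹, so the solution is supersaturated and CaF₂ precipitates.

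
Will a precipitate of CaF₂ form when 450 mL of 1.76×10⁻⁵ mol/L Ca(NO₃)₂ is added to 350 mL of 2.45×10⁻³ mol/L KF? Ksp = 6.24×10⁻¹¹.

No

The combined volume is 800 mL.
[Ca²⁺] = (1.76×10⁻⁵)(450)/800 = 9.90×10⁻⁶ mol/L
[F⁻] = (2.45×10⁻³)(350)/800 = 1.07×10⁻³ mol/L
Q = [Ca²⁺][F⁻]^2 = 1.14×10⁻¹¹
Q = 1.14×10⁻¹¹ < Ksp = 6.24×10⁻¹¹, so the solution is unsaturated and no precipitate forms.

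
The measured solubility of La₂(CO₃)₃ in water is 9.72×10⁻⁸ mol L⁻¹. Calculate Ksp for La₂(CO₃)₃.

La₂(CO₃)₃(s) ⇌ 2 La³⁺(aq) + 3 CO₃²⁻(aq)
Let s be the molar solubility. Then [La³⁺] = 2s and [CO₃²⁻] = 3s.
Ksp = [La³⁺]^2[CO₃²⁻]^3 = (2s)^2 · (3s)^3 = 108s^5
Ksp = 108 × (9.72×10⁻⁸)^5 = 9.37×10⁻³⁴

Ksp = 9.37×10⁻³⁴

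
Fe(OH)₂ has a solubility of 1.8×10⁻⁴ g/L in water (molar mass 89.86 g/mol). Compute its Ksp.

Ksp = 3.2×10⁻¹⁷

Molar solubility s = (1.8×10⁻⁴ g/L) / (89.86 g/mol) = 2.003×10⁻⁶ mol/L
Fe(OH)₂(s) ⇌ Fe²⁺(aq) + 2 OH⁻(aq)
If s mol/L of Fe(OH)₂ dissolves, [Fe²⁺] = s and [OH⁻] = 2s.
Ksp = [Fe²⁺][OH⁻]^2 = s · (2s)^2 = 4s^3
Ksp = 4 × (2.003×10⁻⁶)^3 = 3.2×10⁻¹⁷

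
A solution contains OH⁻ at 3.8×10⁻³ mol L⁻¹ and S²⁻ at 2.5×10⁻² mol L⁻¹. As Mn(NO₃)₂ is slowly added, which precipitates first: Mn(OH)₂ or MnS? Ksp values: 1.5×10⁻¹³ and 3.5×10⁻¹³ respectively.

MnS

The threshold for precipitation is Q = Ksp.
For Mn(OH)₂: [Mn²⁺] = (Ksp/[OH⁻]^2) = 1.0×10⁻⁸ mol L⁻¹
For MnS: [Mn²⁺] = (Ksp/[S²⁻]) = 1.4×10⁻¹¹ mol L⁻¹
MnS requires the lower [Mn²⁺], so it precipitates first.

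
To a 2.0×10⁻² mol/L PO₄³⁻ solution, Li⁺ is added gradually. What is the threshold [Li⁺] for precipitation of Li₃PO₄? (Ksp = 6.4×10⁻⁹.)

Precipitation begins when Q = Ksp.
Li₃PO₄(s) ⇌ 3 Li⁺(aq) + PO₄³⁻(aq)
Ksp = [Li⁺]^3[PO₄³⁻] = [Li⁺]^3(2.0×10⁻²)
[Li⁺]^3 = 6.4×10⁻⁹ / (2.0×10⁻²) = 3.2×10⁻⁷
[Li⁺] = 6.8×10⁻³ mol/L

6.8×10⁻³ M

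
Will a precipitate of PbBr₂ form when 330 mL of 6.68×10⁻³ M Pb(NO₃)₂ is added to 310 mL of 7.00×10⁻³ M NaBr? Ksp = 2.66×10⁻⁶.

Total volume after mixing = 330 + 310 = 640 mL.
[Pb²⁺] = (6.68×10⁻³)(330)/640 = 3.44×10⁻³ M
[Br⁻] = (7.00×10⁻³)(310)/640 = 3.39×10⁻³ M
Q = [Pb²⁺][Br⁻]^2 = 3.96×10⁻⁸
Since Q (3.96×10⁻⁸) is less than Ksp (2.66×10⁻⁶), no PbBr₂ precipitates.

No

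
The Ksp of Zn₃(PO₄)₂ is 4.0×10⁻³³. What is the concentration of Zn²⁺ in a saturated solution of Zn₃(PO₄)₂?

Zn₃(PO₄)₂(s) ⇌ 3 Zn²⁺(aq) + 2 PO₄³⁻(aq)
With molar solubility s: [Zn²⁺] = 3s, [PO₄³⁻] = 2s.
Ksp = [Zn²⁺]^3[PO₄³⁻]^2 = (3s)^3 · (2s)^2 = 108s^5 = 4.0×10⁻³³
s = 1.3×10⁻⁷ mol/L
[Zn²⁺] = 3s = 3.9×10⁻⁷ mol/L

3.9×10⁻⁷ M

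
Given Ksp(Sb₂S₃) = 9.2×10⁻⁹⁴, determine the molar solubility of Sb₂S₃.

9.7×10⁻²⁰ M

Sb₂S₃(s) ⇌ 2 Sb³⁺(aq) + 3 S²⁻(aq)
Call the molar solubility s, so that [Sb³⁺] = 2s and [S²⁻] = 3s.
Ksp = [Sb³⁺]^2[S²⁻]^3 = (2s)^2 · (3s)^3 = 108s^5
108s^5 = 9.2×10⁻⁹⁴  ⇒  s^5 = 8.5×10⁻⁹⁶
s = 9.7×10⁻²⁰ M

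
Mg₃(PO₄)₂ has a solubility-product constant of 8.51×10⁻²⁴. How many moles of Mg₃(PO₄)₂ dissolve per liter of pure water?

9.53×10⁻⁶ M

Mg₃(PO₄)₂(s) ⇌ 3 Mg²⁺(aq) + 2 PO₄³⁻(aq)
If s mol/L of Mg₃(PO₄)₂ dissolves, [Mg²⁺] = 3s and [PO₄³⁻] = 2s.
Ksp = [Mg²⁺]^3[PO₄³⁻]^2 = (3s)^3 · (2s)^2 = 108s^5
108s^5 = 8.51×10⁻²⁴  ⇒  s^5 = 7.88×10⁻²⁶
s = (7.88×10⁻²⁶)^(1/5) = 9.53×10⁻⁶ M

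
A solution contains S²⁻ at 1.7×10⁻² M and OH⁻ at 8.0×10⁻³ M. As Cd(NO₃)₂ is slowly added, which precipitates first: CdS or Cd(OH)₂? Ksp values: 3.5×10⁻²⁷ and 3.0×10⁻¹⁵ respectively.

Each salt precipitates once Q = Ksp for that salt.
For CdS: [Cd²⁺] = (Ksp/[S²⁻]) = 2.1×10⁻²⁵ M
For Cd(OH)₂: [Cd²⁺] = (Ksp/[OH⁻]^2) = 4.7×10⁻¹¹ M
Since CdS needs less Cd²⁺ to reach saturation, it precipitates first.

CdS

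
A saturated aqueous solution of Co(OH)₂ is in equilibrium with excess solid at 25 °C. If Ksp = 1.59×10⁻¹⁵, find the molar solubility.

Co(OH)₂(s) ⇌ Co²⁺(aq) + 2 OH⁻(aq)
With molar solubility s: [Co²⁺] = s, [OH⁻] = 2s.
Ksp = [Co²⁺][OH⁻]^2 = s · (2s)^2 = 4s^3
4s^3 = 1.59×10⁻¹⁵  ⇒  s^3 = 3.98×10⁻¹⁶
s = (3.98×10⁻¹⁶)^(1/3) = 7.35×10⁻⁶ mol/L

7.35×10⁻⁶ M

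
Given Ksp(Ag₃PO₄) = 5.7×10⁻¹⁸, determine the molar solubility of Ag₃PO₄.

2.1×10⁻⁵ M

Ag₃PO₄(s) ⇌ 3 Ag⁺(aq) + PO₄³⁻(aq)
If s mol/L of Ag₃PO₄ dissolves, [Ag⁺] = 3s and [PO₄³⁻] = s.
Ksp = [Ag⁺]^3[PO₄³⁻] = (3s)^3 · s = 27s^4
27s^4 = 5.7×10⁻¹⁸  ⇒  s^4 = 2.1×10⁻¹⁹
Taking the 4th root, s = 2.1×10⁻⁵ M.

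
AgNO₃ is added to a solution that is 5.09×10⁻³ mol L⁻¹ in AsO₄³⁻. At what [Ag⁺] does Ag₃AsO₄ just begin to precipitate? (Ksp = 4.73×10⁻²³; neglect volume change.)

Each salt precipitates once Q = Ksp for that salt.
Ag₃AsO₄(s) ⇌ 3 Ag⁺(aq) + AsO₄³⁻(aq)
Ksp = [Ag⁺]^3[AsO₄³⁻] = [Ag⁺]^3(5.09×10⁻³)
[Ag⁺]^3 = 4.73×10⁻²³ / (5.09×10⁻³) = 9.29×10⁻²¹
[Ag⁺] = 2.10×10⁻⁷ mol L⁻¹

2.10×10⁻⁷ M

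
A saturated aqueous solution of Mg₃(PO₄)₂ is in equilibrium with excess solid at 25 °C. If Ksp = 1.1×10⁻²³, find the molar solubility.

1.0×10⁻⁵ M

Mg₃(PO₄)₂(s) ⇌ 3 Mg²⁺(aq) + 2 PO₄³⁻(aq)
With molar solubility s: [Mg²⁺] = 3s, [PO₄³⁻] = 2s.
Ksp = [Mg²⁺]^3[PO₄³⁻]^2 = (3s)^3 · (2s)^2 = 108s^5
108s^5 = 1.1×10⁻²³  ⇒  s^5 = 1.0×10⁻²⁵
s = 1.0×10⁻⁵ M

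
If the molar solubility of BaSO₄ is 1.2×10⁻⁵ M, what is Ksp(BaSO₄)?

Ksp = 1.4×10⁻¹⁰

BaSO₄(s) ⇌ Ba²⁺(aq) + SO₄²⁻(aq)
For each mole of BaSO₄ that dissolves per liter, [Ba²⁺] = s and [SO₄²⁻] = s; let s denote this solubility.
Ksp = [Ba²⁺][SO₄²⁻] = s · s = s^2
Ksp = (1.2×10⁻⁵)^2 = 1.4×10⁻¹⁰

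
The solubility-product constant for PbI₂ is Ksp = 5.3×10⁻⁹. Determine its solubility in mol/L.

1.1×10⁻³ M

PbI₂(s) ⇌ Pb²⁺(aq) + 2 I⁻(aq)
For each mole of PbI₂ that dissolves per liter, [Pb²⁺] = s and [I⁻] = 2s; let s denote this solubility.
Ksp = [Pb²⁺][I⁻]^2 = s · (2s)^2 = 4s^3
4s^3 = 5.3×10⁻⁹  ⇒  s^3 = 1.3×10⁻⁹
s = (1.3×10⁻⁹)^(1/3) = 1.1×10⁻³ mol L⁻¹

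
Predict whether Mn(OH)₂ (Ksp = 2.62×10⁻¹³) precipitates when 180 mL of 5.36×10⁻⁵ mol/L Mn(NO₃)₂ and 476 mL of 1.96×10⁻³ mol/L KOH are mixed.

The combined volume is 656 mL.
[Mn²⁺] = (5.36×10⁻⁵)(180)/656 = 1.47×10⁻⁵ mol/L
[OH⁻] = (1.96×10⁻³)(476)/656 = 1.42×10⁻³ mol/L
Q = [Mn²⁺][OH⁻]^2 = 2.97×10⁻¹¹
Because Q > Ksp (2.97×10⁻¹¹ vs 2.62×10⁻¹³), a precipitate of Mn(OH)₂ forms.

Yes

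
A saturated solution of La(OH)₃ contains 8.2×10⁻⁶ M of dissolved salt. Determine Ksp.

Ksp = 1.2×10⁻¹⁹

La(OH)₃(s) ⇌ La³⁺(aq) + 3 OH⁻(aq)
If s mol/L of La(OH)₃ dissolves, [La³⁺] = s and [OH⁻] = 3s.
Ksp = [La³⁺][OH⁻]^3 = s · (3s)^3 = 27s^4
Ksp = 27 × (8.2×10⁻⁶)^4 = 1.2×10⁻¹⁹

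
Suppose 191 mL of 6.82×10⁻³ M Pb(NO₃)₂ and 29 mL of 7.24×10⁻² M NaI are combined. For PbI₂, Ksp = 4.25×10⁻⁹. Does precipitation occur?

The combined volume is 220 mL.
[Pb²⁺] = (6.82×10⁻³)(191)/220 = 5.92×10⁻³ M
[I⁻] = (7.24×10⁻²)(29)/220 = 9.54×10⁻³ M
Q = [Pb²⁺][I⁻]^2 = 5.39×10⁻⁷
Q = 5.39×10⁻⁷ > Ksp = 4.25×10⁻⁹, so the solution is supersaturated and PbI₂ precipitates.

Yes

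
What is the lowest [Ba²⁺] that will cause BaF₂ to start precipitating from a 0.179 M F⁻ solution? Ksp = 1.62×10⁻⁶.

5.06×10⁻⁵ M

Each salt precipitates once Q = Ksp for that salt.
BaF₂(s) ⇌ Ba²⁺(aq) + 2 F⁻(aq)
Ksp = [Ba²⁺][F⁻]^2 = [Ba²⁺](0.179)^2
[Ba²⁺] = 1.62×10⁻⁶ / (0.179)^2 = 5.06×10⁻⁵
[Ba²⁺] = 5.06×10⁻⁵ M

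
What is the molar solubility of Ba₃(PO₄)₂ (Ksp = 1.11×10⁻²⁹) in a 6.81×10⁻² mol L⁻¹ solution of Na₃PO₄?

4.46×10⁻¹⁰ M

Ba₃(PO₄)₂(s) ⇌ 3 Ba²⁺(aq) + 2 PO₄³⁻(aq)
With PO₄³⁻ already at 6.81×10⁻² mol L⁻¹ and s small, take [PO₄³⁻] ≈ 6.81×10⁻² mol L⁻¹ and [Ba²⁺] = 3s.
Ksp = [Ba²⁺]^3[PO₄³⁻]^2 = (3s)^3(6.81×10⁻²)^2
(3s)^3 = 1.11×10⁻²⁹ / (6.81×10⁻²)^2 = 2.39×10⁻²⁷
s = 4.46×10⁻¹⁰ mol L⁻¹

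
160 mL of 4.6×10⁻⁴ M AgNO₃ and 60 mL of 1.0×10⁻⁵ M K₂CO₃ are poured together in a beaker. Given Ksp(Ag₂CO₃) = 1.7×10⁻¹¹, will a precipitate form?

No

Total volume after mixing = 160 + 60 = 220 mL.
[Ag⁺] = (4.6×10⁻⁴)(160)/220 = 3.3×10⁻⁴ M
[CO₃²⁻] = (1.0×10⁻⁵)(60)/220 = 2.7×10⁻⁶ M
Q = [Ag⁺]^2[CO₃²⁻] = 3.1×10⁻¹³
Q < Ksp (3.1×10⁻¹³ vs 1.7×10⁻¹¹); the solution remains unsaturated and no precipitate forms.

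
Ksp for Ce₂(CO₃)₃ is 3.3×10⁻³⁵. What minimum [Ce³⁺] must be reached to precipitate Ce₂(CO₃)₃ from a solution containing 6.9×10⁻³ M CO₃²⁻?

A salt starts to precipitate once the ion product Q reaches its Ksp.
Ce₂(CO₃)₃(s) ⇌ 2 Ce³⁺(aq) + 3 CO₃²⁻(aq)
Ksp = [Ce³⁺]^2[CO₃²⁻]^3 = [Ce³⁺]^2(6.9×10⁻³)^3
[Ce³⁺]^2 = 3.3×10⁻³⁵ / (6.9×10⁻³)^3 = 1.0×10⁻²⁸
[Ce³⁺] = 1.0×10⁻¹⁴ M

1.0×10⁻¹⁴ M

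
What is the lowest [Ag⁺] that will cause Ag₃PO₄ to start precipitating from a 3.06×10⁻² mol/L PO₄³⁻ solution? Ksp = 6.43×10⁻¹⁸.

The threshold for precipitation is Q = Ksp.
Ag₃PO₄(s) ⇌ 3 Ag⁺(aq) + PO₄³⁻(aq)
Ksp = [Ag⁺]^3[PO₄³⁻] = [Ag⁺]^3(3.06×10⁻²)
[Ag⁺]^3 = 6.43×10⁻¹⁸ / (3.06×10⁻²) = 2.10×10⁻¹⁶
[Ag⁺] = 5.95×10⁻⁶ mol/L

5.95×10⁻⁶ M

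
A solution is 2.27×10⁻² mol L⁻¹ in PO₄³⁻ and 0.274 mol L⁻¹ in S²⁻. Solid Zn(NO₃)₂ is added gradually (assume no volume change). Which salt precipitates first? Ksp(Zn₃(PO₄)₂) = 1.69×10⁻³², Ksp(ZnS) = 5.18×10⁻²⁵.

Each salt precipitates once Q = Ksp for that salt.
For Zn₃(PO₄)₂: [Zn²⁺] = (Ksp/[PO₄³⁻]^2)^(1/3) = 3.20×10⁻¹⁰ mol L⁻¹
For ZnS: [Zn²⁺] = (Ksp/[S²⁻]) = 1.89×10⁻²⁴ mol L⁻¹
ZnS requires the lower [Zn²⁺], so it precipitates first.

ZnS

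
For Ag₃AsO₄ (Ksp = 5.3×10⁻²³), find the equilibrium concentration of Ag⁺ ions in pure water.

3.6×10⁻⁶ M

Ag₃AsO₄(s) ⇌ 3 Ag⁺(aq) + AsO₄³⁻(aq)
If s mol/L of Ag₃AsO₄ dissolves, [Ag⁺] = 3s and [AsO₄³⁻] = s.
Ksp = [Ag⁺]^3[AsO₄³⁻] = (3s)^3 · s = 27s^4 = 5.3×10⁻²³
s = 1.2×10⁻⁶ mol/L
[Ag⁺] = 3s = 3.6×10⁻⁶ mol/L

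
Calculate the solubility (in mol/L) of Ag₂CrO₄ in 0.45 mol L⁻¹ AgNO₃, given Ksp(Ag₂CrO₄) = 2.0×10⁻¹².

9.9×10⁻¹² M

Ag₂CrO₄(s) ⇌ 2 Ag⁺(aq) + CrO₄²⁻(aq)
With Ag⁺ already at 0.45 mol L⁻¹ and s small, take [Ag⁺] ≈ 0.45 mol L⁻¹ and [CrO₄²⁻] = s.
Ksp = [Ag⁺]^2[CrO₄²⁻] = (0.45)^2s
s = 2.0×10⁻¹² / (0.45)^2 = 9.9×10⁻¹²
s = 9.9×10⁻¹² mol L⁻¹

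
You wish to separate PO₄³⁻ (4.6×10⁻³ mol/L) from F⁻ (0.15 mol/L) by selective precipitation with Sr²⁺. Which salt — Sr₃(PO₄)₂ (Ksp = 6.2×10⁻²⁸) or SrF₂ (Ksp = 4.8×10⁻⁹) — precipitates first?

Sr₃(PO₄)₂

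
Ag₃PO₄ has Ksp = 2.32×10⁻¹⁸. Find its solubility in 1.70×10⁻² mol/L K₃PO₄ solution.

Ag₃PO₄(s) ⇌ 3 Ag⁺(aq) + PO₄³⁻(aq)
PO₄³⁻ is already present at 1.70×10⁻² mol/L. If s mol/L of Ag₃PO₄ dissolves, [Ag⁺] = 3s while [PO₄³⁻] ≈ 1.70×10⁻² mol/L.
Ksp = [Ag⁺]^3[PO₄³⁻] = (3s)^3(1.70×10⁻²)
(3s)^3 = 2.32×10⁻¹⁸ / (1.70×10⁻²) = 1.36×10⁻¹⁶
s = 1.72×10⁻⁶ mol/L

1.72×10⁻⁶ M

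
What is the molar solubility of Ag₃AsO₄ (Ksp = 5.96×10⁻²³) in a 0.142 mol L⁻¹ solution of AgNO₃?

Ag₃AsO₄(s) ⇌ 3 Ag⁺(aq) + AsO₄³⁻(aq)
Ag⁺ is already present at 0.142 mol L⁻¹. If s mol/L of Ag₃AsO₄ dissolves, [AsO₄³⁻] = s while [Ag⁺] ≈ 0.142 mol L⁻¹.
Ksp = [Ag⁺]^3[AsO₄³⁻] = (0.142)^3s
s = 5.96×10⁻²³ / (0.142)^3 = 2.08×10⁻²⁰
s = 2.08×10⁻²⁰ mol L⁻¹

2.08×10⁻²⁰ M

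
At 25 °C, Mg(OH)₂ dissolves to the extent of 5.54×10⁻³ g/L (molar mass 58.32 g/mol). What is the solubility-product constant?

Ksp = 3.43×10⁻¹²

Molar solubility s = (5.54×10⁻³ g/L) / (58.32 g/mol) = 9.4993×10⁻⁵ mol/L
Mg(OH)₂(s) ⇌ Mg²⁺(aq) + 2 OH⁻(aq)
Let s be the molar solubility. Then [Mg²⁺] = s and [OH⁻] = 2s.
Ksp = [Mg²⁺][OH⁻]^2 = s · (2s)^2 = 4s^3
Ksp = 4 × (9.4993×10⁻⁵)^3 = 3.43×10⁻¹²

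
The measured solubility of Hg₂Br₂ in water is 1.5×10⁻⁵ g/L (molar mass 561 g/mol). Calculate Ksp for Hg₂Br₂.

s = (1.5×10⁻⁵ g L⁻¹)/(561 g mol⁻¹) = 2.674×10⁻⁸ M
Hg₂Br₂(s) ⇌ Hg₂²⁺(aq) + 2 Br⁻(aq)
With molar solubility s: [Hg₂²⁺] = s, [Br⁻] = 2s.
Ksp = [Hg₂²⁺][Br⁻]^2 = s · (2s)^2 = 4s^3
Ksp = 4 × (2.674×10⁻⁸)^3 = 7.6×10⁻²³

Ksp = 7.6×10⁻²³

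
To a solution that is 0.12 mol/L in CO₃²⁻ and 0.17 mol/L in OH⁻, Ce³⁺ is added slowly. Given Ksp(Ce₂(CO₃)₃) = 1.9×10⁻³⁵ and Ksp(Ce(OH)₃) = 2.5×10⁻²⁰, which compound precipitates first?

Ce(OH)₃

A salt starts to precipitate once the ion product Q reaches its Ksp.
For Ce₂(CO₃)₃: [Ce³⁺] = (Ksp/[CO₃²⁻]^3)^(1/2) = 1.0×10⁻¹⁶ mol/L
For Ce(OH)₃: [Ce³⁺] = (Ksp/[OH⁻]^3) = 5.1×10⁻¹⁸ mol/L
The smaller threshold [Ce³⁺] is reached first, so Ce(OH)₃ precipitates first.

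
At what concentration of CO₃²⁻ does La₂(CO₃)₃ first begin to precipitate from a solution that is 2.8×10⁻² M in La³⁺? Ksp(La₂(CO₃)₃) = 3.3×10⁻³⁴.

7.5×10⁻¹¹ M

Precipitation of each salt begins when its ion product equals Ksp.
La₂(CO₃)₃(s) ⇌ 2 La³⁺(aq) + 3 CO₃²⁻(aq)
Ksp = [La³⁺]^2[CO₃²⁻]^3 = [CO₃²⁻]^3(2.8×10⁻²)^2
[CO₃²⁻]^3 = 3.3×10⁻³⁴ / (2.8×10⁻²)^2 = 4.2×10⁻³¹
[CO₃²⁻] = 7.5×10⁻¹¹ M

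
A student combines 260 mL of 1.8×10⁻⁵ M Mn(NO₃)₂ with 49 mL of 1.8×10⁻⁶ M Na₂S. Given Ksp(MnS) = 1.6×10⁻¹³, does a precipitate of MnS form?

After mixing, V = 260 mL + 49 mL = 309 mL.
[Mn²⁺] = (1.8×10⁻⁵)(260)/309 = 1.5×10⁻⁵ M
[S²⁻] = (1.8×10⁻⁶)(49)/309 = 2.9×10⁻⁷ M
Q = [Mn²⁺][S²⁻] = 4.3×10⁻¹²
Since Q (4.3×10⁻¹²) exceeds Ksp (1.6×10⁻¹³), MnS will precipitate.

Yes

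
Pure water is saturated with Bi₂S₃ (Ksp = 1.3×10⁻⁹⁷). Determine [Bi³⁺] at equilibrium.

3.3×10⁻²⁰ M

Bi₂S₃(s) ⇌ 2 Bi³⁺(aq) + 3 S²⁻(aq)
If s mol/L of Bi₂S₃ dissolves, [Bi³⁺] = 2s and [S²⁻] = 3s.
Ksp = [Bi³⁺]^2[S²⁻]^3 = (2s)^2 · (3s)^3 = 108s^5 = 1.3×10⁻⁹⁷
s = 1.6×10⁻²⁰ mol/L
[Bi³⁺] = 2s = 3.3×10⁻²⁰ mol/L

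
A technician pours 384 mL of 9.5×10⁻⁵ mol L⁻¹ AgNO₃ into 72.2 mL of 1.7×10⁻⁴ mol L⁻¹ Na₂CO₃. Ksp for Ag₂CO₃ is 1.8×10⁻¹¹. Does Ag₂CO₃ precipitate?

No

Total volume after mixing = 384 + 72.2 = 456.2 mL.
[Ag⁺] = (9.5×10⁻⁵)(384)/456.2 = 8.0×10⁻⁵ mol L⁻¹
[CO₃²⁻] = (1.7×10⁻⁴)(72.2)/456.2 = 2.7×10⁻⁵ mol L⁻¹
Q = [Ag⁺]^2[CO₃²⁻] = 1.7×10⁻¹³
Q = 1.7×10⁻¹³ < Ksp = 1.8×10⁻¹¹, so the solution is unsaturated and no precipitate forms.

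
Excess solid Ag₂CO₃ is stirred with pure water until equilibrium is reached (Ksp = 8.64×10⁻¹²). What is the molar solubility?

Ag₂CO₃(s) ⇌ 2 Ag⁺(aq) + CO₃²⁻(aq)
With molar solubility s: [Ag⁺] = 2s, [CO₃²⁻] = s.
Ksp = [Ag⁺]^2[CO₃²⁻] = (2s)^2 · s = 4s^3
4s^3 = 8.64×10⁻¹²  ⇒  s^3 = 2.16×10⁻¹²
Taking the 3rd root, s = 1.29×10⁻⁴ mol L⁻¹.

1.29×10⁻⁴ M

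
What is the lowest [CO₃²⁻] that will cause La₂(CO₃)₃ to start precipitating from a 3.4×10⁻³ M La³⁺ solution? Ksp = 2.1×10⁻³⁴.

The threshold for precipitation is Q = Ksp.
La₂(CO₃)₃(s) ⇌ 2 La³⁺(aq) + 3 CO₃²⁻(aq)
Ksp = [La³⁺]^2[CO₃²⁻]^3 = [CO₃²⁻]^3(3.4×10⁻³)^2
[CO₃²⁻]^3 = 2.1×10⁻³⁴ / (3.4×10⁻³)^2 = 1.8×10⁻²⁹
[CO₃²⁻] = 2.6×10⁻¹⁰ M

2.6×10⁻¹⁰ M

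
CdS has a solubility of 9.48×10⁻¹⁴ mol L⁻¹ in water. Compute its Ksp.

Ksp = 8.99×10⁻²⁷

CdS(s) ⇌ Cd²⁺(aq) + S²⁻(aq)
For each mole of CdS that dissolves per liter, [Cd²⁺] = s and [S²⁻] = s; let s denote this solubility.
Ksp = [Cd²⁺][S²⁻] = s · s = s^2
Ksp = (9.48×10⁻¹⁴)^2 = 8.99×10⁻²⁷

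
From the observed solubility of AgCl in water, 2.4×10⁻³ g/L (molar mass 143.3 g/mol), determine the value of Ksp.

Molar solubility s = (2.4×10⁻³ g/L) / (143.3 g/mol) = 1.675×10⁻⁵ mol/L
AgCl(s) ⇌ Ag⁺(aq) + Cl⁻(aq)
Let s be the molar solubility. Then [Ag⁺] = s and [Cl⁻] = s.
Ksp = [Ag⁺][Cl⁻] = s · s = s^2
Ksp = (1.675×10⁻⁵)^2 = 2.8×10⁻¹⁰

Ksp = 2.8×10⁻¹⁰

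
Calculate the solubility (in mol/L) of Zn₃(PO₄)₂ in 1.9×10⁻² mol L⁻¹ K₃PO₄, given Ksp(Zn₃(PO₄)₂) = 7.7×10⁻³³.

9.2×10⁻¹¹ M

Zn₃(PO₄)₂(s) ⇌ 3 Zn²⁺(aq) + 2 PO₄³⁻(aq)
Let s be the solubility of Zn₃(PO₄)₂ here. The common ion gives [PO₄³⁻] ≈ 1.9×10⁻² mol L⁻¹, and [Zn²⁺] = 3s.
Ksp = [Zn²⁺]^3[PO₄³⁻]^2 = (3s)^3(1.9×10⁻²)^2
(3s)^3 = 7.7×10⁻³³ / (1.9×10⁻²)^2 = 2.1×10⁻²⁹
s = 9.2×10⁻¹¹ mol L⁻¹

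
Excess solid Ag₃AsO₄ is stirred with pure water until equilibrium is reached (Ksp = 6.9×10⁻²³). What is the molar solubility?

1.3×10⁻⁶ M

Ag₃AsO₄(s) ⇌ 3 Ag⁺(aq) + AsO₄³⁻(aq)
If s mol/L of Ag₃AsO₄ dissolves, [Ag⁺] = 3s and [AsO₄³⁻] = s.
Ksp = [Ag⁺]^3[AsO₄³⁻] = (3s)^3 · s = 27s^4
27s^4 = 6.9×10⁻²³  ⇒  s^4 = 2.6×10⁻²⁴
Taking the 4th root, s = 1.3×10⁻⁶ M.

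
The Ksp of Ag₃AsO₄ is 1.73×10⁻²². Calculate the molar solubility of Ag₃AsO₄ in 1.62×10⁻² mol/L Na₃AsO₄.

Ag₃AsO₄(s) ⇌ 3 Ag⁺(aq) + AsO₄³⁻(aq)
The solution already contains AsO₄³⁻ at 1.62×10⁻² mol/L. Let s be the molar solubility of Ag₃AsO₄.
[AsO₄³⁻] ≈ 1.62×10⁻² mol/L (common ion dominates); [Ag⁺] = 3s.
Ksp = [Ag⁺]^3[AsO₄³⁻] = (3s)^3(1.62×10⁻²)
(3s)^3 = 1.73×10⁻²² / (1.62×10⁻²) = 1.07×10⁻²⁰
s = 7.34×10⁻⁸ mol/L

7.34×10⁻⁸ M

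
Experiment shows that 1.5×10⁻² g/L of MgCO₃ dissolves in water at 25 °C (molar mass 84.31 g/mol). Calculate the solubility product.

Ksp = 3.2×10⁻⁸

Molar solubility s = (1.5×10⁻² g/L) / (84.31 g/mol) = 1.779×10⁻⁴ mol/L
MgCO₃(s) ⇌ Mg²⁺(aq) + CO₃²⁻(aq)
If s mol/L of MgCO₃ dissolves, [Mg²⁺] = s and [CO₃²⁻] = s.
Ksp = [Mg²⁺][CO₃²⁻] = s · s = s^2
Ksp = (1.779×10⁻⁴)^2 = 3.2×10⁻⁸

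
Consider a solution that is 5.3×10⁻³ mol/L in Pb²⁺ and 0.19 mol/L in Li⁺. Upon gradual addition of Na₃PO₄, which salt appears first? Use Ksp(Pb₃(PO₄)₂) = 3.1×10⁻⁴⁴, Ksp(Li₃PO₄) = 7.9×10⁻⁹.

Pb₃(PO₄)₂

Each salt precipitates once Q = Ksp for that salt.
For Pb₃(PO₄)₂: [PO₄³⁻] = (Ksp/[Pb²⁺]^3)^(1/2) = 4.6×10⁻¹⁹ mol/L
For Li₃PO₄: [PO₄³⁻] = (Ksp/[Li⁺]^3) = 1.2×10⁻⁶ mol/L
Since Pb₃(PO₄)₂ needs less PO₄³⁻ to reach saturation, it precipitates first.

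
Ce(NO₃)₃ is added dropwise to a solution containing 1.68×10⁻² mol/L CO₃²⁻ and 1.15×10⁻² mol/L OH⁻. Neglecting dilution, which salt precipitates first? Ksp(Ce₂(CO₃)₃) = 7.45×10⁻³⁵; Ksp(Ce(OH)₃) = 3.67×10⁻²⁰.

Ce₂(CO₃)₃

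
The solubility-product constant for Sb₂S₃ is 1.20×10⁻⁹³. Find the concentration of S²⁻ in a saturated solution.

3.06×10⁻¹⁹ M

Sb₂S₃(s) ⇌ 2 Sb³⁺(aq) + 3 S²⁻(aq)
With molar solubility s: [Sb³⁺] = 2s, [S²⁻] = 3s.
Ksp = [Sb³⁺]^2[S²⁻]^3 = (2s)^2 · (3s)^3 = 108s^5 = 1.20×10⁻⁹³
s = 1.02×10⁻¹⁹ M
[S²⁻] = 3s = 3.06×10⁻¹⁹ M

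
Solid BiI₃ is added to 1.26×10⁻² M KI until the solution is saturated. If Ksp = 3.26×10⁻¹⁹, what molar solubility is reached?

BiI₃(s) ⇌ Bi³⁺(aq) + 3 I⁻(aq)
I⁻ is already present at 1.26×10⁻² M. If s mol/L of BiI₃ dissolves, [Bi³⁺] = s while [I⁻] ≈ 1.26×10⁻² M.
Ksp = [Bi³⁺][I⁻]^3 = s(1.26×10⁻²)^3
s = 3.26×10⁻¹⁹ / (1.26×10⁻²)^3 = 1.63×10⁻¹³
s = 1.63×10⁻¹³ M

1.63×10⁻¹³ M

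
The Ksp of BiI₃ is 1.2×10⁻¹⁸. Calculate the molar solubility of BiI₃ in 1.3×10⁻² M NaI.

5.5×10⁻¹³ M

BiI₃(s) ⇌ Bi³⁺(aq) + 3 I⁻(aq)
The solution already contains I⁻ at 1.3×10⁻² M. Let s be the molar solubility of BiI₃.
[I⁻] ≈ 1.3×10⁻² M (common ion dominates); [Bi³⁺] = s.
Ksp = [Bi³⁺][I⁻]^3 = s(1.3×10⁻²)^3
s = 1.2×10⁻¹⁸ / (1.3×10⁻²)^3 = 5.5×10⁻¹³
s = 5.5×10⁻¹³ M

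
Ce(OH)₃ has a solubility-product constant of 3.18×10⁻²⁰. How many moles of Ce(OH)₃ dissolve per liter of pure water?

Ce(OH)₃(s) ⇌ Ce³⁺(aq) + 3 OH⁻(aq)
For each mole of Ce(OH)₃ that dissolves per liter, [Ce³⁺] = s and [OH⁻] = 3s; let s denote this solubility.
Ksp = [Ce³⁺][OH⁻]^3 = s · (3s)^3 = 27s^4
27s^4 = 3.18×10⁻²⁰  ⇒  s^4 = 1.18×10⁻²¹
s = 5.86×10⁻⁶ M

5.86×10⁻⁶ M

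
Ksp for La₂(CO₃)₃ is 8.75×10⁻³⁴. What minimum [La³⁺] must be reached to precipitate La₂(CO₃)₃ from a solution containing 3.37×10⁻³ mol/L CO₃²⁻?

1.51×10⁻¹³ M

Each salt precipitates once Q = Ksp for that salt.
La₂(CO₃)₃(s) ⇌ 2 La³⁺(aq) + 3 CO₃²⁻(aq)
Ksp = [La³⁺]^2[CO₃²⁻]^3 = [La³⁺]^2(3.37×10⁻³)^3
[La³⁺]^2 = 8.75×10⁻³⁴ / (3.37×10⁻³)^3 = 2.29×10⁻²⁶
[La³⁺] = 1.51×10⁻¹³ mol/L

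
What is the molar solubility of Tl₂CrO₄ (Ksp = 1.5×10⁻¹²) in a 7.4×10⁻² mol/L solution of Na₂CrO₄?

2.3×10⁻⁶ M

Tl₂CrO₄(s) ⇌ 2 Tl⁺(aq) + CrO₄²⁻(aq)
The solution already contains CrO₄²⁻ at 7.4×10⁻² mol/L. Let s be the molar solubility of Tl₂CrO₄.
[CrO₄²⁻] ≈ 7.4×10⁻² mol/L (common ion dominates); [Tl⁺] = 2s.
Ksp = [Tl⁺]^2[CrO₄²⁻] = (2s)^2(7.4×10⁻²)
(2s)^2 = 1.5×10⁻¹² / (7.4×10⁻²) = 2.0×10⁻¹¹
s = 2.3×10⁻⁶ mol/L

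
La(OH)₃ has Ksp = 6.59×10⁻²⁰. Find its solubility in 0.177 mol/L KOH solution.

La(OH)₃(s) ⇌ La³⁺(aq) + 3 OH⁻(aq)
With OH⁻ already at 0.177 mol/L and s small, take [OH⁻] ≈ 0.177 mol/L and [La³⁺] = s.
Ksp = [La³⁺][OH⁻]^3 = s(0.177)^3
s = 6.59×10⁻²⁰ / (0.177)^3 = 1.19×10⁻¹⁷
s = 1.19×10⁻¹⁷ mol/L

1.19×10⁻¹⁷ M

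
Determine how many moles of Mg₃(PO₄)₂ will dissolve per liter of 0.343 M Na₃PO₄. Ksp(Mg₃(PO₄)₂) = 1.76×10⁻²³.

Mg₃(PO₄)₂(s) ⇌ 3 Mg²⁺(aq) + 2 PO₄³⁻(aq)
With PO₄³⁻ already at 0.343 M and s small, take [PO₄³⁻] ≈ 0.343 M and [Mg²⁺] = 3s.
Ksp = [Mg²⁺]^3[PO₄³⁻]^2 = (3s)^3(0.343)^2
(3s)^3 = 1.76×10⁻²³ / (0.343)^2 = 1.50×10⁻²²
s = 1.77×10⁻⁸ M

1.77×10⁻⁸ M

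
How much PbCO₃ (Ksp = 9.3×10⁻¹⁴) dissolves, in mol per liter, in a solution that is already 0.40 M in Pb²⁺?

2.3×10⁻¹³ M

PbCO₃(s) ⇌ Pb²⁺(aq) + CO₃²⁻(aq)
Let s be the solubility of PbCO₃ here. The common ion gives [Pb²⁺] ≈ 0.40 M, and [CO₃²⁻] = s.
Ksp = [Pb²⁺][CO₃²⁻] = (0.40)s
s = 9.3×10⁻¹⁴ / (0.40) = 2.3×10⁻¹³
s = 2.3×10⁻¹³ M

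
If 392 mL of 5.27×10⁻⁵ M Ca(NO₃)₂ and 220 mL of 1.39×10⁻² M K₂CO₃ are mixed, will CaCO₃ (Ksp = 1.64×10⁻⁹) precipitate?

The combined volume is 612 mL.
[Ca²⁺] = (5.27×10⁻⁵)(392)/612 = 3.38×10⁻⁵ M
[CO₃²⁻] = (1.39×10⁻²)(220)/612 = 5.00×10⁻³ M
Q = [Ca²⁺][CO₃²⁻] = 1.69×10⁻⁷
Q = 1.69×10⁻⁷ > Ksp = 1.64×10⁻⁹, so the solution is supersaturated and CaCO₃ precipitates.

Yes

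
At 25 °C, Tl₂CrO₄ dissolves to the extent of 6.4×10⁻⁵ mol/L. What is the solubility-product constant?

Tl₂CrO₄(s) ⇌ 2 Tl⁺(aq) + CrO₄²⁻(aq)
Call the molar solubility s, so that [Tl⁺] = 2s and [CrO₄²⁻] = s.
Ksp = [Tl⁺]^2[CrO₄²⁻] = (2s)^2 · s = 4s^3
Ksp = 4 × (6.4×10⁻⁵)^3 = 1.0×10⁻¹²

Ksp = 1.0×10⁻¹²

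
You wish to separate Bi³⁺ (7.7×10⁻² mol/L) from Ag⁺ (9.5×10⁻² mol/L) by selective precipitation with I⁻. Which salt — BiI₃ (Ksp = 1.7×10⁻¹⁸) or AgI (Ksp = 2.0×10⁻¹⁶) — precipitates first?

AgI

The threshold for precipitation is Q = Ksp.
For BiI₃: [I⁻] = (Ksp/[Bi³⁺])^(1/3) = 2.8×10⁻⁶ mol/L
For AgI: [I⁻] = (Ksp/[Ag⁺]) = 2.1×10⁻¹⁵ mol/L
The smaller threshold [I⁻] is reached first, so AgI precipitates first.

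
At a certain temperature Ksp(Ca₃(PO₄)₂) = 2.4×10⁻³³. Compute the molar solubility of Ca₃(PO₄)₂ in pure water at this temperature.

1.2×10⁻⁷ M

Ca₃(PO₄)₂(s) ⇌ 3 Ca²⁺(aq) + 2 PO₄³⁻(aq)
If s mol/L of Ca₃(PO₄)₂ dissolves, [Ca²⁺] = 3s and [PO₄³⁻] = 2s.
Ksp = [Ca²⁺]^3[PO₄³⁻]^2 = (3s)^3 · (2s)^2 = 108s^5
108s^5 = 2.4×10⁻³³  ⇒  s^5 = 2.2×10⁻³⁵
s = (2.2×10⁻³⁵)^(1/5) = 1.2×10⁻⁷ mol/L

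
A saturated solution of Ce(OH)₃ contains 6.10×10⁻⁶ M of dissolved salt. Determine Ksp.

Ksp = 3.74×10⁻²⁰

Ce(OH)₃(s) ⇌ Ce³⁺(aq) + 3 OH⁻(aq)
With molar solubility s: [Ce³⁺] = s, [OH⁻] = 3s.
Ksp = [Ce³⁺][OH⁻]^3 = s · (3s)^3 = 27s^4
Ksp = 27 × (6.10×10⁻⁶)^4 = 3.74×10⁻²⁰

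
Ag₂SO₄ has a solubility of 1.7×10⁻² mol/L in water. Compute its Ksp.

Ag₂SO₄(s) ⇌ 2 Ag⁺(aq) + SO₄²⁻(aq)
With molar solubility s: [Ag⁺] = 2s, [SO₄²⁻] = s.
Ksp = [Ag⁺]^2[SO₄²⁻] = (2s)^2 · s = 4s^3
Ksp = 4 × (1.7×10⁻²)^3 = 2.0×10⁻⁵

Ksp = 2.0×10⁻⁵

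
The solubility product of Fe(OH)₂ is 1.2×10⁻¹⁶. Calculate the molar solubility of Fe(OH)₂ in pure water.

Fe(OH)₂(s) ⇌ Fe²⁺(aq) + 2 OH⁻(aq)
For each mole of Fe(OH)₂ that dissolves per liter, [Fe²⁺] = s and [OH⁻] = 2s; let s denote this solubility.
Ksp = [Fe²⁺][OH⁻]^2 = s · (2s)^2 = 4s^3
4s^3 = 1.2×10⁻¹⁶  ⇒  s^3 = 3.0×10⁻¹⁷
s = (3.0×10⁻¹⁷)^(1/3) = 3.1×10⁻⁶ mol/L

3.1×10⁻⁶ M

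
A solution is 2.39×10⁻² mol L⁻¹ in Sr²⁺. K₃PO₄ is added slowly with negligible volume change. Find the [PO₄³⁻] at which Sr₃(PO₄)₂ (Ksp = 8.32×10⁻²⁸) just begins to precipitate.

7.81×10⁻¹² M

A salt starts to precipitate once the ion product Q reaches its Ksp.
Sr₃(PO₄)₂(s) ⇌ 3 Sr²⁺(aq) + 2 PO₄³⁻(aq)
Ksp = [Sr²⁺]^3[PO₄³⁻]^2 = [PO₄³⁻]^2(2.39×10⁻²)^3
[PO₄³⁻]^2 = 8.32×10⁻²⁸ / (2.39×10⁻²)^3 = 6.09×10⁻²³
[PO₄³⁻] = 7.81×10⁻¹² mol L⁻¹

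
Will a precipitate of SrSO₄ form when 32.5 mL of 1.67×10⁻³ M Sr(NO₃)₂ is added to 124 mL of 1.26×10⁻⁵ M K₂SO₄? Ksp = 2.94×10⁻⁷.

The combined volume is 156.5 mL.
[Sr²⁺] = (1.67×10⁻³)(32.5)/156.5 = 3.47×10⁻⁴ M
[SO₄²⁻] = (1.26×10⁻⁵)(124)/156.5 = 9.98×10⁻⁶ M
Q = [Sr²⁺][SO₄²⁻] = 3.46×10⁻⁹
Since Q (3.46×10⁻⁹) is less than Ksp (2.94×10⁻⁷), no SrSO₄ precipitates.

No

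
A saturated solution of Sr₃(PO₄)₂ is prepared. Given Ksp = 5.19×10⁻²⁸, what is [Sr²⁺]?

Sr₃(PO₄)₂(s) ⇌ 3 Sr²⁺(aq) + 2 PO₄³⁻(aq)
Call the molar solubility s, so that [Sr²⁺] = 3s and [PO₄³⁻] = 2s.
Ksp = [Sr²⁺]^3[PO₄³⁻]^2 = (3s)^3 · (2s)^2 = 108s^5 = 5.19×10⁻²⁸
s = 1.37×10⁻⁶ M
[Sr²⁺] = 3s = 4.11×10⁻⁶ M

4.11×10⁻⁶ M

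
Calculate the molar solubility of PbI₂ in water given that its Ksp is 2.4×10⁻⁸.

PbI₂(s) ⇌ Pb²⁺(aq) + 2 I⁻(aq)
With molar solubility s: [Pb²⁺] = s, [I⁻] = 2s.
Ksp = [Pb²⁺][I⁻]^2 = s · (2s)^2 = 4s^3
4s^3 = 2.4×10⁻⁸  ⇒  s^3 = 6.0×10⁻⁹
s = (6.0×10⁻⁹)^(1/3) = 1.8×10⁻³ mol L⁻¹

1.8×10⁻³ M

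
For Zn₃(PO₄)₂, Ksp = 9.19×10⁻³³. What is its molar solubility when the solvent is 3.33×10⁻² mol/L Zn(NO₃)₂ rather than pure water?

Zn₃(PO₄)₂(s) ⇌ 3 Zn²⁺(aq) + 2 PO₄³⁻(aq)
Zn²⁺ is already present at 3.33×10⁻² mol/L. If s mol/L of Zn₃(PO₄)₂ dissolves, [PO₄³⁻] = 2s while [Zn²⁺] ≈ 3.33×10⁻² mol/L.
Ksp = [Zn²⁺]^3[PO₄³⁻]^2 = (3.33×10⁻²)^3(2s)^2
(2s)^2 = 9.19×10⁻³³ / (3.33×10⁻²)^3 = 2.49×10⁻²⁸
s = 7.89×10⁻¹⁵ mol/L

7.89×10⁻¹⁵ M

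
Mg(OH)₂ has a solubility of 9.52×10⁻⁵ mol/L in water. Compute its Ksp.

Mg(OH)₂(s) ⇌ Mg²⁺(aq) + 2 OH⁻(aq)
For each mole of Mg(OH)₂ that dissolves per liter, [Mg²⁺] = s and [OH⁻] = 2s; let s denote this solubility.
Ksp = [Mg²⁺][OH⁻]^2 = s · (2s)^2 = 4s^3
Ksp = 4 × (9.52×10⁻⁵)^3 = 3.45×10⁻¹²

Ksp = 3.45×10⁻¹²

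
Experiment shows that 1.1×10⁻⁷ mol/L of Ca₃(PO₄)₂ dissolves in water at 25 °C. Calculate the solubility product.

Ksp = 1.7×10⁻³³

Ca₃(PO₄)₂(s) ⇌ 3 Ca²⁺(aq) + 2 PO₄³⁻(aq)
With molar solubility s: [Ca²⁺] = 3s, [PO₄³⁻] = 2s.
Ksp = [Ca²⁺]^3[PO₄³⁻]^2 = (3s)^3 · (2s)^2 = 108s^5
Ksp = 108 × (1.1×10⁻⁷)^5 = 1.7×10⁻³³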